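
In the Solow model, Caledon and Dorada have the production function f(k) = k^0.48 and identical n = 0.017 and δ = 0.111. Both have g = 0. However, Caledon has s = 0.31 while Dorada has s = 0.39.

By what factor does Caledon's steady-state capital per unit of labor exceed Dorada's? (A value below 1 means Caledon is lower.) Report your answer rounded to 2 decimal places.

Steady-state k* = [s/(n + δ)]^(1/(1−α)), so the ratio is [ (s_C/(n + δ)_C) / (s_D/(n + δ)_D) ]^1.9231.
s_C/(n + δ)_C = 0.31/0.128 = 2.4219; s_D/(n + δ)_D = 0.39/0.128 = 3.0469.
Ratio = (2.4219/3.0469)^1.9231 = 0.7949^1.9231 ≈ 0.6431

k*_C / k*_D ≈ 0.64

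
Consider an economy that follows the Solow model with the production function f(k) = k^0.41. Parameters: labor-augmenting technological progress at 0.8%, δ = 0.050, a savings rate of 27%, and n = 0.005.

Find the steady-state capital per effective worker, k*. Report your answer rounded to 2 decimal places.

k* = 11.78

Steady state requires s·f(k) = (n + g + δ)·k, i.e. s·k^α = (n + g + δ)·k.
Dividing both sides by k: k^(1−α) = s / (n + g + δ).
k^0.59 = 0.27 / (0.005 + 0.008 + 0.050) = 0.27 / 0.063 = 4.2857
k* = 4.2857^(1/0.59) ≈ 11.7821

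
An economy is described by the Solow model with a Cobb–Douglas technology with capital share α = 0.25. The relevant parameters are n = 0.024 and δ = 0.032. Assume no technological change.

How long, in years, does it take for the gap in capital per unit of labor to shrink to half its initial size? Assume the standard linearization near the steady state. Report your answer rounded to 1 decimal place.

Near the steady state the convergence rate is λ = (1 − α)(n + δ).
λ = (1 − 0.25) × 0.056 = 0.75 × 0.056 = 0.0420
Half-life = ln 2 / λ = 0.6931 / 0.0420 ≈ 16.50 years

about 16.5 years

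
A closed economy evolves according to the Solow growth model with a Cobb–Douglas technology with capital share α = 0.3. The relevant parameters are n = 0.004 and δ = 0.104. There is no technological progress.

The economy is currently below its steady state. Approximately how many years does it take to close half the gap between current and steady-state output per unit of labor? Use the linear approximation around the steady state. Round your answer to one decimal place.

half-life ≈ 9.2 years

Near the steady state the convergence rate is λ = (1 − α)(n + δ).
λ = (1 − 0.3) × 0.108 = 0.7 × 0.108 = 0.0756
Half-life = ln 2 / λ = 0.6931 / 0.0756 ≈ 9.17 years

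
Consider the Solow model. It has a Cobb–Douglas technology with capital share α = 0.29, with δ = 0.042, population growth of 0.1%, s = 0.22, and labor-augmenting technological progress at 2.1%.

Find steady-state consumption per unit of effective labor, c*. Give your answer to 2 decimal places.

c* ≈ 1.29

At the steady state, Δk = 0, so s·k^α = (n + g + δ)·k.
Rearranging, k^(1−α) = s / (n + g + δ).
k^0.71 = 0.22 / (0.001 + 0.021 + 0.042) = 0.22 / 0.064 = 3.4375
k* = 3.4375^(1/0.71) ≈ 5.6921
y* = (k*)^α = 5.6921^0.29 ≈ 1.6559
c* = (1 − s)·y* = (1 − 0.22) × 1.6559 ≈ 1.2916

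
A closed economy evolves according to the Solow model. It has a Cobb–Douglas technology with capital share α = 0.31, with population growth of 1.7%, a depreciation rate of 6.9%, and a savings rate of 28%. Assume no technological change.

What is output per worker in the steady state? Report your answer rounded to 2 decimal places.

y* ≈ 1.70

In steady state, investment equals break-even investment: s·k^α = (n + δ)·k.
Rearranging, k^(1−α) = s / (n + δ).
k^0.69 = 0.28 / (0.017 + 0.069) = 0.28 / 0.086 = 3.2558
k* = 3.2558^(1/0.69) ≈ 5.5333
y* = (k*)^α = 5.5333^0.31 ≈ 1.6995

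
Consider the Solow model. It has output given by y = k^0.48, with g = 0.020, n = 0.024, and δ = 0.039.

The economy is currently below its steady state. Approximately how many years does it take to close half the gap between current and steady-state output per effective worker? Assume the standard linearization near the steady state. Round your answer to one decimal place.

half-life ≈ 16.1 years

Near the steady state the convergence rate is λ = (1 − α)(n + g + δ).
λ = (1 − 0.48) × 0.083 = 0.52 × 0.083 = 0.04316
Half-life = ln 2 / λ = 0.6931 / 0.04316 ≈ 16.06 years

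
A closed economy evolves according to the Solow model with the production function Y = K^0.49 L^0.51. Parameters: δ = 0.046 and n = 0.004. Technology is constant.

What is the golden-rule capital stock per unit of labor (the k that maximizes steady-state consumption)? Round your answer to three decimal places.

The golden rule sets f'(k) = n + δ, i.e. α·k^(α−1) = n + δ.
So k^(1−α) = α / (n + δ) = 0.49 / 0.050 = 9.8000.
k_gold = 9.8000^(1/0.51) ≈ 87.8174

k_gold ≈ 87.817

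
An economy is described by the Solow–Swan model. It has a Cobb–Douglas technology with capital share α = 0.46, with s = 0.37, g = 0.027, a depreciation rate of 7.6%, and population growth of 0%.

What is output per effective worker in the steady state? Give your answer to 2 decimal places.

y* = 2.97

Steady state requires s·f(k) = (n + g + δ)·k, i.e. s·k^α = (n + g + δ)·k.
Rearranging, k^(1−α) = s / (n + g + δ).
k^0.54 = 0.37 / (0.000 + 0.027 + 0.076) = 0.37 / 0.103 = 3.5922
k* = 3.5922^(1/0.54) ≈ 10.6769
y* = (k*)^α = 10.6769^0.46 ≈ 2.9722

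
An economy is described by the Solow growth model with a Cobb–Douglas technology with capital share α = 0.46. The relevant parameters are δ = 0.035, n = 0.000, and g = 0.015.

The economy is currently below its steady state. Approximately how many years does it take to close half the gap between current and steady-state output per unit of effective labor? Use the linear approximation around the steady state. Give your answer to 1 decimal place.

Near the steady state the convergence rate is λ = (1 − α)(n + g + δ).
λ = (1 − 0.46) × 0.050 = 0.54 × 0.050 = 0.0270
Half-life = ln 2 / λ = 0.6931 / 0.0270 ≈ 25.67 years

half-life ≈ 25.7 years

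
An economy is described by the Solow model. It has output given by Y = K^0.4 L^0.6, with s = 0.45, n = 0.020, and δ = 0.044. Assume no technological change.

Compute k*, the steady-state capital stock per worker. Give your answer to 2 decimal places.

At the steady state, Δk = 0, so s·k^α = (n + δ)·k.
Rearranging, k^(1−α) = s / (n + δ).
k^0.6 = 0.45 / (0.020 + 0.044) = 0.45 / 0.064 = 7.0313
k* = 7.0313^(1/0.6) ≈ 25.8063

k* ≈ 25.81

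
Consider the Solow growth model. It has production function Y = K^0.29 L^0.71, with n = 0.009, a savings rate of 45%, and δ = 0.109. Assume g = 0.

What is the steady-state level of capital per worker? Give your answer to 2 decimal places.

In steady state, investment equals break-even investment: s·k^α = (n + δ)·k.
Rearranging, k^(1−α) = s / (n + δ).
k^0.71 = 0.45 / (0.009 + 0.109) = 0.45 / 0.118 = 3.8136
k* = 3.8136^(1/0.71) ≈ 6.5884

k* = 6.59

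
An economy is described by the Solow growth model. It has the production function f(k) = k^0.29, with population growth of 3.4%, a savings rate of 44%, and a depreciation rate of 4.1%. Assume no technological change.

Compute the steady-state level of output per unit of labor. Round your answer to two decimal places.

Steady state requires s·f(k) = (n + δ)·k, i.e. s·k^α = (n + δ)·k.
Dividing both sides by k: k^(1−α) = s / (n + δ).
k^0.71 = 0.44 / (0.034 + 0.041) = 0.44 / 0.075 = 5.8667
k* = 5.8667^(1/0.71) ≈ 12.0850
y* = (k*)^α = 12.0850^0.29 ≈ 2.0599

y* = 2.06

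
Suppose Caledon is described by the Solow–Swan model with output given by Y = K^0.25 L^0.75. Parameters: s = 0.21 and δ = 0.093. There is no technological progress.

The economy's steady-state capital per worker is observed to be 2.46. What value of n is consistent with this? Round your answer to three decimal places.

n ≈ 0.014

In steady state, investment equals break-even investment: s·k^α = (n + δ)·k.
So s / (n + δ) = (k*)^(1−α) = 2.46^0.75 = 1.9643.
Therefore n + δ = s / 1.9643 = 0.21 / 1.9643 = 0.1069, so n = 0.1069 − 0.093 = 0.0139.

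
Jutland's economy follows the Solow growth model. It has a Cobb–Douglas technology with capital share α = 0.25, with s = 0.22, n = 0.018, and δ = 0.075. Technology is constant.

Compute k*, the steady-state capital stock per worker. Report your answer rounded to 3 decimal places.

At the steady state, Δk = 0, so s·k^α = (n + δ)·k.
Rearranging, k^(1−α) = s / (n + δ).
k^0.75 = 0.22 / (0.018 + 0.075) = 0.22 / 0.093 = 2.3656
k* = 2.3656^(1/0.75) ≈ 3.1520

k* ≈ 3.152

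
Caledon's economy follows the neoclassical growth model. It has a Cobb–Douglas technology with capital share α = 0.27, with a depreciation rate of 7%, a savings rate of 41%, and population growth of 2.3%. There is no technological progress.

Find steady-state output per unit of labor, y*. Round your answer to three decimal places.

In steady state, investment equals break-even investment: s·k^α = (n + δ)·k.
Dividing both sides by k: k^(1−α) = s / (n + δ).
k^0.73 = 0.41 / (0.023 + 0.070) = 0.41 / 0.093 = 4.4086
k* = 4.4086^(1/0.73) ≈ 7.6314
y* = (k*)^α = 7.6314^0.27 ≈ 1.7310

y* ≈ 1.731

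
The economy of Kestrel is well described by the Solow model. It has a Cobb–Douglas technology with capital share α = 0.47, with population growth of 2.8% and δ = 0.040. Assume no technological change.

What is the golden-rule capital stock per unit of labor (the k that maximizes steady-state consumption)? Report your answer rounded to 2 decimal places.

The golden rule sets f'(k) = n + δ, i.e. α·k^(α−1) = n + δ.
So k^(1−α) = α / (n + δ) = 0.47 / 0.068 = 6.9118.
k_gold = 6.9118^(1/0.53) ≈ 38.3826

k_gold ≈ 38.38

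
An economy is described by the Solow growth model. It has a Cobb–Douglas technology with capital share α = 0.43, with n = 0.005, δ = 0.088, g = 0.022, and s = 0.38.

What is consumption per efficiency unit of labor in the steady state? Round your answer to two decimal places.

c* ≈ 1.53

In steady state, investment equals break-even investment: s·k^α = (n + g + δ)·k.
Dividing both sides by k: k^(1−α) = s / (n + g + δ).
k^0.57 = 0.38 / (0.005 + 0.022 + 0.088) = 0.38 / 0.115 = 3.3043
k* = 3.3043^(1/0.57) ≈ 8.1408
y* = (k*)^α = 8.1408^0.43 ≈ 2.4637
c* = (1 − s)·y* = (1 − 0.38) × 2.4637 ≈ 1.5275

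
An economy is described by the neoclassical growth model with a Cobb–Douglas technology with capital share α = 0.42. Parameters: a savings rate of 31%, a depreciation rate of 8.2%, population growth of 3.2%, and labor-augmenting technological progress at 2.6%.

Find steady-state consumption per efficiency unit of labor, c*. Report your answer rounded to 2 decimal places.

At the steady state, Δk = 0, so s·k^α = (n + g + δ)·k.
Rearranging, k^(1−α) = s / (n + g + δ).
k^0.58 = 0.31 / (0.032 + 0.026 + 0.082) = 0.31 / 0.140 = 2.2143
k* = 2.2143^(1/0.58) ≈ 3.9376
y* = (k*)^α = 3.9376^0.42 ≈ 1.7783
c* = (1 − s)·y* = (1 − 0.31) × 1.7783 ≈ 1.2270

c* ≈ 1.23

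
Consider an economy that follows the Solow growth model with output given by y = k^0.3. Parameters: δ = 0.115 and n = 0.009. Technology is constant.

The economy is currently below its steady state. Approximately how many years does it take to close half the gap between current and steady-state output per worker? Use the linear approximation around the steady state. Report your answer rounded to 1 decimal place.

Near the steady state the convergence rate is λ = (1 − α)(n + δ).
λ = (1 − 0.3) × 0.124 = 0.7 × 0.124 = 0.0868
Half-life = ln 2 / λ = 0.6931 / 0.0868 ≈ 7.99 years

t_½ ≈ 8.0 years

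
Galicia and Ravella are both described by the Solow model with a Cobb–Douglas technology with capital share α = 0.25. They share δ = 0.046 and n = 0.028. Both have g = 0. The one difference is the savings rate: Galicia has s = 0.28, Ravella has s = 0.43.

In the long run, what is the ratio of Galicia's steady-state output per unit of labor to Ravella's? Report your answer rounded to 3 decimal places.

Steady-state y* = [s/(n + δ)]^(α/(1−α)), so the ratio is [ (s_G/(n + δ)_G) / (s_R/(n + δ)_R) ]^0.3333.
s_G/(n + δ)_G = 0.28/0.074 = 3.7838; s_R/(n + δ)_R = 0.43/0.074 = 5.8108.
Ratio = (3.7838/5.8108)^0.3333 = 0.6512^0.3333 ≈ 0.8668

ratio ≈ 0.867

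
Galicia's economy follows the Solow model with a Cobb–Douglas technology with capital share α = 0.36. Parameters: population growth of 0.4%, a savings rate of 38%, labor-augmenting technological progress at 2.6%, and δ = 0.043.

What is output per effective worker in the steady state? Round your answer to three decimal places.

y* = 2.529

Steady state requires s·f(k) = (n + g + δ)·k, i.e. s·k^α = (n + g + δ)·k.
Rearranging, k^(1−α) = s / (n + g + δ).
k^0.64 = 0.38 / (0.004 + 0.026 + 0.043) = 0.38 / 0.073 = 5.2055
k* = 5.2055^(1/0.64) ≈ 13.1666
y* = (k*)^α = 13.1666^0.36 ≈ 2.5294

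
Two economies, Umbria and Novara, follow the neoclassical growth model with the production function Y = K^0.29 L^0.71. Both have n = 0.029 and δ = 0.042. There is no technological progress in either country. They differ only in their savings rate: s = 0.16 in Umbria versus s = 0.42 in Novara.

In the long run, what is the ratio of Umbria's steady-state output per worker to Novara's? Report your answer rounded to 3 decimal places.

Steady-state y* = [s/(n + δ)]^(α/(1−α)), so the ratio is [ (s_U/(n + δ)_U) / (s_N/(n + δ)_N) ]^0.4085.
s_U/(n + δ)_U = 0.16/0.071 = 2.2535; s_N/(n + δ)_N = 0.42/0.071 = 5.9155.
Ratio = (2.2535/5.9155)^0.4085 = 0.3809^0.4085 ≈ 0.6742

y*_U / y*_N ≈ 0.674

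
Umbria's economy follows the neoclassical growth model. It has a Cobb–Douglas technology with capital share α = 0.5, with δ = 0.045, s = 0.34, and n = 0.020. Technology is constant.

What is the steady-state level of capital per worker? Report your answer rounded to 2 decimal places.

In steady state, investment equals break-even investment: s·k^α = (n + δ)·k.
Dividing both sides by k: k^(1−α) = s / (n + δ).
k^0.5 = 0.34 / (0.020 + 0.045) = 0.34 / 0.065 = 5.2308
k* = 5.2308^(1/0.5) ≈ 27.3613

k* = 27.36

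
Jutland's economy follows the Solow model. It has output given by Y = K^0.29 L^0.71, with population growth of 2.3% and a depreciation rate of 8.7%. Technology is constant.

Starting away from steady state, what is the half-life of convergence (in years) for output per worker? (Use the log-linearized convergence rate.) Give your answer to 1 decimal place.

half-life ≈ 8.9 years

Near the steady state the convergence rate is λ = (1 − α)(n + δ).
λ = (1 − 0.29) × 0.110 = 0.71 × 0.110 = 0.0781
Half-life = ln 2 / λ = 0.6931 / 0.0781 ≈ 8.87 years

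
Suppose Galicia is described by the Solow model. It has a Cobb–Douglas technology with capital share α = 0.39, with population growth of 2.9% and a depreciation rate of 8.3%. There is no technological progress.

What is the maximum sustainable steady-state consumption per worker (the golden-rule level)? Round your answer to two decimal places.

c_gold ≈ 1.35

At the golden rule, f'(k) = n + δ, so α·k^(α−1) = n + δ and k_gold = (α/(n + δ))^(1/(1−α)).
k_gold = (0.39/0.112)^(1/0.61) = 3.4821^1.6393 ≈ 7.7311
c_gold = f(k_gold) − (n + δ)·k_gold = 2.2203 − 0.112×7.7311 ≈ 1.3544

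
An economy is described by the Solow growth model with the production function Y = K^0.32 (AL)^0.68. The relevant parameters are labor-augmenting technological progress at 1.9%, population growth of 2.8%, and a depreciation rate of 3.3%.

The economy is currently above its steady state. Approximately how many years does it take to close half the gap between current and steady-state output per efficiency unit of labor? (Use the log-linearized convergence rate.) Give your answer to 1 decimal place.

Near the steady state the convergence rate is λ = (1 − α)(n + g + δ).
λ = (1 − 0.32) × 0.080 = 0.68 × 0.080 = 0.0544
Half-life = ln 2 / λ = 0.6931 / 0.0544 ≈ 12.74 years

half-life ≈ 12.7 years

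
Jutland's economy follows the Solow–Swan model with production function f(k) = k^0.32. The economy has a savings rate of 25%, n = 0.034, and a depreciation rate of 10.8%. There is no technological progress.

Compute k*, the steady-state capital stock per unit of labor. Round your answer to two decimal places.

In steady state, investment equals break-even investment: s·k^α = (n + δ)·k.
Dividing both sides by k: k^(1−α) = s / (n + δ).
k^0.68 = 0.25 / (0.034 + 0.108) = 0.25 / 0.142 = 1.7606
k* = 1.7606^(1/0.68) ≈ 2.2976

k* ≈ 2.30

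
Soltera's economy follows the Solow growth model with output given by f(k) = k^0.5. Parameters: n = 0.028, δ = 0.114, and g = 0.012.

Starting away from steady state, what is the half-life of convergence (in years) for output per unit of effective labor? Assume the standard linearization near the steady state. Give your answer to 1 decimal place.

Near the steady state the convergence rate is λ = (1 − α)(n + g + δ).
λ = (1 − 0.5) × 0.154 = 0.5 × 0.154 = 0.0770
Half-life = ln 2 / λ = 0.6931 / 0.0770 ≈ 9.00 years

about 9.0 years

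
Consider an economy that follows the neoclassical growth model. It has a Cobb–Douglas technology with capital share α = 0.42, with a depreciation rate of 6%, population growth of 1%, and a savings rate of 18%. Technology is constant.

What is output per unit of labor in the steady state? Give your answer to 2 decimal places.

y* ≈ 1.98

At the steady state, Δk = 0, so s·k^α = (n + δ)·k.
Rearranging, k^(1−α) = s / (n + δ).
k^0.58 = 0.18 / (0.010 + 0.060) = 0.18 / 0.070 = 2.5714
k* = 2.5714^(1/0.58) ≈ 5.0955
y* = (k*)^α = 5.0955^0.42 ≈ 1.9816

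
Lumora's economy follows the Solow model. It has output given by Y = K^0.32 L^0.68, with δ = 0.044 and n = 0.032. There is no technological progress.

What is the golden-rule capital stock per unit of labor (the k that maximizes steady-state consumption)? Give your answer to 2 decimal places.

The golden rule sets f'(k) = n + δ, i.e. α·k^(α−1) = n + δ.
So k^(1−α) = α / (n + δ) = 0.32 / 0.076 = 4.2105.
k_gold = 4.2105^(1/0.68) ≈ 8.2820

k_gold ≈ 8.28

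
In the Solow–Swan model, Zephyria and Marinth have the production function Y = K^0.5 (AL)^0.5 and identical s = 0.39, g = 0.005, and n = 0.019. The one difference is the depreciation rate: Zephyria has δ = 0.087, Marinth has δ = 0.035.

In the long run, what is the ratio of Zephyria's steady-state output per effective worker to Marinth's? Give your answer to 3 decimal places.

Steady-state y* = [s/(n + g + δ)]^(α/(1−α)), so the ratio is [ (s_Z/(n + g + δ)_Z) / (s_M/(n + g + δ)_M) ]^1.
s_Z/(n + g + δ)_Z = 0.39/0.111 = 3.5135; s_M/(n + g + δ)_M = 0.39/0.059 = 6.6102.
Ratio = (3.5135/6.6102)^1 = 0.5315^1 ≈ 0.5315

y*_Z / y*_M ≈ 0.532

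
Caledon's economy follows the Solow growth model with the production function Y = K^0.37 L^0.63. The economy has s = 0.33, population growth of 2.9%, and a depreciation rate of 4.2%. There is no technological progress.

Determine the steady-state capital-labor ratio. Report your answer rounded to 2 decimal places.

Steady state requires s·f(k) = (n + δ)·k, i.e. s·k^α = (n + δ)·k.
Rearranging, k^(1−α) = s / (n + δ).
k^0.63 = 0.33 / (0.029 + 0.042) = 0.33 / 0.071 = 4.6479
k* = 4.6479^(1/0.63) ≈ 11.4588

k* = 11.46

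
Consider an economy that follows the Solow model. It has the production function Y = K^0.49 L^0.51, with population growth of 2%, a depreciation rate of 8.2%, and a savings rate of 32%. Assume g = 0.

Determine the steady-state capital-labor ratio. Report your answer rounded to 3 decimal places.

At the steady state, Δk = 0, so s·k^α = (n + δ)·k.
Dividing both sides by k: k^(1−α) = s / (n + δ).
k^0.51 = 0.32 / (0.020 + 0.082) = 0.32 / 0.102 = 3.1373
k* = 3.1373^(1/0.51) ≈ 9.4111

k* = 9.411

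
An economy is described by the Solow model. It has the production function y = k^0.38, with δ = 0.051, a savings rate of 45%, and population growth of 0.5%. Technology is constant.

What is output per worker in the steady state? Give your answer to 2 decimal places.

At the steady state, Δk = 0, so s·k^α = (n + δ)·k.
Dividing both sides by k: k^(1−α) = s / (n + δ).
k^0.62 = 0.45 / (0.005 + 0.051) = 0.45 / 0.056 = 8.0357
k* = 8.0357^(1/0.62) ≈ 28.8214
y* = (k*)^α = 28.8214^0.38 ≈ 3.5867

y* ≈ 3.59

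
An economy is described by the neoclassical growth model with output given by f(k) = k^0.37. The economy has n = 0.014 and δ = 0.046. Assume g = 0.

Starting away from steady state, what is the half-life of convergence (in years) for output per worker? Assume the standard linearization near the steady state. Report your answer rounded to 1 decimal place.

Near the steady state the convergence rate is λ = (1 − α)(n + δ).
λ = (1 − 0.37) × 0.060 = 0.63 × 0.060 = 0.0378
Half-life = ln 2 / λ = 0.6931 / 0.0378 ≈ 18.34 years

about 18.3 years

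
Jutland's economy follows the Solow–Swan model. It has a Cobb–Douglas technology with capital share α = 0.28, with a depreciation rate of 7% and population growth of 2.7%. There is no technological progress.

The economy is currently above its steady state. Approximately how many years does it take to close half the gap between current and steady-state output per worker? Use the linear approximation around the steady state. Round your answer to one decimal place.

about 9.9 years

Near the steady state the convergence rate is λ = (1 − α)(n + δ).
λ = (1 − 0.28) × 0.097 = 0.72 × 0.097 = 0.06984
Half-life = ln 2 / λ = 0.6931 / 0.06984 ≈ 9.92 years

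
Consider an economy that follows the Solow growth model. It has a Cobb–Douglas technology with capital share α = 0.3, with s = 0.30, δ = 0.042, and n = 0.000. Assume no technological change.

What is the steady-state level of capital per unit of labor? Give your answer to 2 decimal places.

Steady state requires s·f(k) = (n + δ)·k, i.e. s·k^α = (n + δ)·k.
Rearranging, k^(1−α) = s / (n + δ).
k^0.7 = 0.30 / (0.000 + 0.042) = 0.30 / 0.042 = 7.1429
k* = 7.1429^(1/0.7) ≈ 16.5890

k* = 16.59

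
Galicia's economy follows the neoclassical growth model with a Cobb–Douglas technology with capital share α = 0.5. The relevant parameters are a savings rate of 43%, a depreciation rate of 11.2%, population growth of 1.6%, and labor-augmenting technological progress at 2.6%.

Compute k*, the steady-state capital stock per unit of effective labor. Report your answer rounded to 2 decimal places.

In steady state, investment equals break-even investment: s·k^α = (n + g + δ)·k.
Dividing both sides by k: k^(1−α) = s / (n + g + δ).
k^0.5 = 0.43 / (0.016 + 0.026 + 0.112) = 0.43 / 0.154 = 2.7922
k* = 2.7922^(1/0.5) ≈ 7.7964

k* ≈ 7.80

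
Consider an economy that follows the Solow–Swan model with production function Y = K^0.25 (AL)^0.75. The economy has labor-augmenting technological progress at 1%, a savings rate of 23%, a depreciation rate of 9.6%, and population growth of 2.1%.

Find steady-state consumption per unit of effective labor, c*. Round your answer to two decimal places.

At the steady state, Δk = 0, so s·k^α = (n + g + δ)·k.
Rearranging, k^(1−α) = s / (n + g + δ).
k^0.75 = 0.23 / (0.021 + 0.010 + 0.096) = 0.23 / 0.127 = 1.8110
k* = 1.8110^(1/0.75) ≈ 2.2075
y* = (k*)^α = 2.2075^0.25 ≈ 1.2189
c* = (1 − s)·y* = (1 − 0.23) × 1.2189 ≈ 0.9386

c* ≈ 0.94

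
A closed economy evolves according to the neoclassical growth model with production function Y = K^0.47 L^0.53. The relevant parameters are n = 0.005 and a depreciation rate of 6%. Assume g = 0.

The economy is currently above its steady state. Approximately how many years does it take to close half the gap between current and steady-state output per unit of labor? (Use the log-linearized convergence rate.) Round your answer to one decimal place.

half-life ≈ 20.1 years

Near the steady state the convergence rate is λ = (1 − α)(n + δ).
λ = (1 − 0.47) × 0.065 = 0.53 × 0.065 = 0.03445
Half-life = ln 2 / λ = 0.6931 / 0.03445 ≈ 20.12 years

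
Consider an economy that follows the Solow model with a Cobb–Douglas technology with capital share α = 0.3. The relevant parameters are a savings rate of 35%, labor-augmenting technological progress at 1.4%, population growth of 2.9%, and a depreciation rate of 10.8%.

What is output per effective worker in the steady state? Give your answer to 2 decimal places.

y* ≈ 1.43

Steady state requires s·f(k) = (n + g + δ)·k, i.e. s·k^α = (n + g + δ)·k.
Rearranging, k^(1−α) = s / (n + g + δ).
k^0.7 = 0.35 / (0.029 + 0.014 + 0.108) = 0.35 / 0.151 = 2.3179
k* = 2.3179^(1/0.7) ≈ 3.3233
y* = (k*)^α = 3.3233^0.3 ≈ 1.4337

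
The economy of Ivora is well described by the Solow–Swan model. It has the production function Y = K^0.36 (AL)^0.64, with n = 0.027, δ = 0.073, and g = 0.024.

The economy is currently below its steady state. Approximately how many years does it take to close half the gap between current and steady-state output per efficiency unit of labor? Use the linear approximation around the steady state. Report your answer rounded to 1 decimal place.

half-life ≈ 8.7 years

Near the steady state the convergence rate is λ = (1 − α)(n + g + δ).
λ = (1 − 0.36) × 0.124 = 0.64 × 0.124 = 0.07936
Half-life = ln 2 / λ = 0.6931 / 0.07936 ≈ 8.73 years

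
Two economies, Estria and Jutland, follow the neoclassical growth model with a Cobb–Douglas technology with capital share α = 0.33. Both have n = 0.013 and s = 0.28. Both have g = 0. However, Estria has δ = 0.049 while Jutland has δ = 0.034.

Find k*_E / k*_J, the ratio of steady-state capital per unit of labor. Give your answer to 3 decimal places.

Steady-state k* = [s/(n + δ)]^(1/(1−α)), so the ratio is [ (s_E/(n + δ)_E) / (s_J/(n + δ)_J) ]^1.4925.
s_E/(n + δ)_E = 0.28/0.062 = 4.5161; s_J/(n + δ)_J = 0.28/0.047 = 5.9574.
Ratio = (4.5161/5.9574)^1.4925 = 0.7581^1.4925 ≈ 0.6614

ratio ≈ 0.661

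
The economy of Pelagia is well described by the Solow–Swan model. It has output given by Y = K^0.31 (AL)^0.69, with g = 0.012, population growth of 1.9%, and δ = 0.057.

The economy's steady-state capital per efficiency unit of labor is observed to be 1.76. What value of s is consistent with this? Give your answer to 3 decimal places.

In steady state, investment equals break-even investment: s·k^α = (n + g + δ)·k.
So s / (n + g + δ) = (k*)^(1−α) = 1.76^0.69 = 1.4771.
Therefore s = 1.4771 × (n + g + δ) = 1.4771 × 0.088 = 0.1300.

s ≈ 0.130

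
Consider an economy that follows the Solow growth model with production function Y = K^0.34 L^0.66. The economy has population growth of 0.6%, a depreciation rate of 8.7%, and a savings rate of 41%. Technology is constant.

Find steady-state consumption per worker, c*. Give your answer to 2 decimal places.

Steady state requires s·f(k) = (n + δ)·k, i.e. s·k^α = (n + δ)·k.
Rearranging, k^(1−α) = s / (n + δ).
k^0.66 = 0.41 / (0.006 + 0.087) = 0.41 / 0.093 = 4.4086
k* = 4.4086^(1/0.66) ≈ 9.4670
y* = (k*)^α = 9.4670^0.34 ≈ 2.1474
c* = (1 − s)·y* = (1 − 0.41) × 2.1474 ≈ 1.2670

c* = 1.27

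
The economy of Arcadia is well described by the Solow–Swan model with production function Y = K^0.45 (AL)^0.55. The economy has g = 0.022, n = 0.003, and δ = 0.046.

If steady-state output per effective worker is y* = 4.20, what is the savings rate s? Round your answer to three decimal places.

Steady state requires s·f(k) = (n + g + δ)·k, i.e. s·k^α = (n + g + δ)·k.
Since y* = [s/(n + g + δ)]^(α/(1−α)), we have s/(n + g + δ) = (y*)^((1−α)/α) = 4.20^1.2222 = 5.7774.
Therefore s = 5.7774 × (n + g + δ) = 5.7774 × 0.071 = 0.4102.

s ≈ 0.410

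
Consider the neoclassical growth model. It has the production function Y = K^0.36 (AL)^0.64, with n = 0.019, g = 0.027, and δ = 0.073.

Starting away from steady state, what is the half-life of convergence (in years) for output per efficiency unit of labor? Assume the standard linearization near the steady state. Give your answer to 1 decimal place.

Near the steady state the convergence rate is λ = (1 − α)(n + g + δ).
λ = (1 − 0.36) × 0.119 = 0.64 × 0.119 = 0.07616
Half-life = ln 2 / λ = 0.6931 / 0.07616 ≈ 9.10 years

half-life ≈ 9.1 years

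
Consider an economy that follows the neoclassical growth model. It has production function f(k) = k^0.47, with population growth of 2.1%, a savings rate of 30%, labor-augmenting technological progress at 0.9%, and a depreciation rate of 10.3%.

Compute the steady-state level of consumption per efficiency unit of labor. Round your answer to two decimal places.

In steady state, investment equals break-even investment: s·k^α = (n + g + δ)·k.
Dividing both sides by k: k^(1−α) = s / (n + g + δ).
k^0.53 = 0.30 / (0.021 + 0.009 + 0.103) = 0.30 / 0.133 = 2.2556
k* = 2.2556^(1/0.53) ≈ 4.6402
y* = (k*)^α = 4.6402^0.47 ≈ 2.0572
c* = (1 − s)·y* = (1 − 0.30) × 2.0572 ≈ 1.4400

c* = 1.44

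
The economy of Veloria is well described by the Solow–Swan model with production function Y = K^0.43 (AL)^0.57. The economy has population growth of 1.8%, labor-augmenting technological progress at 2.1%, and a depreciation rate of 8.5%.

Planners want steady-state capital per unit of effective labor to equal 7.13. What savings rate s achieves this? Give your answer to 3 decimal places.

In steady state, investment equals break-even investment: s·k^α = (n + g + δ)·k.
So s / (n + g + δ) = (k*)^(1−α) = 7.13^0.57 = 3.0638.
Therefore s = 3.0638 × (n + g + δ) = 3.0638 × 0.124 = 0.3799.

s ≈ 0.380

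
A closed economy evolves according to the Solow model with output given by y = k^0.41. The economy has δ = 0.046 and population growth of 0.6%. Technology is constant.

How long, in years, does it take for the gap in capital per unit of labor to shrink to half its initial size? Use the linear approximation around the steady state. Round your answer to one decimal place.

t_½ ≈ 22.6 years

Near the steady state the convergence rate is λ = (1 − α)(n + δ).
λ = (1 − 0.41) × 0.052 = 0.59 × 0.052 = 0.03068
Half-life = ln 2 / λ = 0.6931 / 0.03068 ≈ 22.59 years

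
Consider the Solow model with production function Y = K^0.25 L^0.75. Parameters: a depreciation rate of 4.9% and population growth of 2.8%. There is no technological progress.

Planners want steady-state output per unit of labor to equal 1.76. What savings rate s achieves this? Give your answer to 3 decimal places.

s ≈ 0.420

At the steady state, Δk = 0, so s·k^α = (n + δ)·k.
Since y* = [s/(n + δ)]^(α/(1−α)), we have s/(n + δ) = (y*)^((1−α)/α) = 1.76^3 = 5.4518.
Therefore s = 5.4518 × (n + δ) = 5.4518 × 0.077 = 0.4198.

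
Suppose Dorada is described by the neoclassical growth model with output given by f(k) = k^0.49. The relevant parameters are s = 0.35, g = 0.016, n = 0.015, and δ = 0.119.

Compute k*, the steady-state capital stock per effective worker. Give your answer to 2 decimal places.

Steady state requires s·f(k) = (n + g + δ)·k, i.e. s·k^α = (n + g + δ)·k.
Rearranging, k^(1−α) = s / (n + g + δ).
k^0.51 = 0.35 / (0.015 + 0.016 + 0.119) = 0.35 / 0.150 = 2.3333
k* = 2.3333^(1/0.51) ≈ 5.2664

k* = 5.27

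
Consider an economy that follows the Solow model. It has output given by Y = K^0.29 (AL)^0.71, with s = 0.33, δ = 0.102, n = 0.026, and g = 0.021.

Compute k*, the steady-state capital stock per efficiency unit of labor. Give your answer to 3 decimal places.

k* = 3.065

In steady state, investment equals break-even investment: s·k^α = (n + g + δ)·k.
Dividing both sides by k: k^(1−α) = s / (n + g + δ).
k^0.71 = 0.33 / (0.026 + 0.021 + 0.102) = 0.33 / 0.149 = 2.2148
k* = 2.2148^(1/0.71) ≈ 3.0647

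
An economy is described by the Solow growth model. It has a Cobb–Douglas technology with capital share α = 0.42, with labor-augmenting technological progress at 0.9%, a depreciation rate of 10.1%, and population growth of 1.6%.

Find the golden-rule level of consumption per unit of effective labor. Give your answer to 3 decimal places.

c_gold ≈ 1.387

At the golden rule, f'(k) = n + g + δ, so α·k^(α−1) = n + g + δ and k_gold = (α/(n + g + δ))^(1/(1−α)).
k_gold = (0.42/0.126)^(1/0.58) = 3.3333^1.7241 ≈ 7.9705
c_gold = f(k_gold) − (n + g + δ)·k_gold = 2.3912 − 0.126×7.9705 ≈ 1.3869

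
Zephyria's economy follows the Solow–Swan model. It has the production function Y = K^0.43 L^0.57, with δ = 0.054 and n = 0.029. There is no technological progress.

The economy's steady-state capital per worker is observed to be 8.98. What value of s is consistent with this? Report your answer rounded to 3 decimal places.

s ≈ 0.290

In steady state, investment equals break-even investment: s·k^α = (n + δ)·k.
So s / (n + δ) = (k*)^(1−α) = 8.98^0.57 = 3.4944.
Therefore s = 3.4944 × (n + δ) = 3.4944 × 0.083 = 0.2900.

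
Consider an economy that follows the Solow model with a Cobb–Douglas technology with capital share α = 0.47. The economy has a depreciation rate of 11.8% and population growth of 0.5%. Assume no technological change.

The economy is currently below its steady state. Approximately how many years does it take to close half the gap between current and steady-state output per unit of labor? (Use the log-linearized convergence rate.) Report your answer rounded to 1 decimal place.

Near the steady state the convergence rate is λ = (1 − α)(n + δ).
λ = (1 − 0.47) × 0.123 = 0.53 × 0.123 = 0.06519
Half-life = ln 2 / λ = 0.6931 / 0.06519 ≈ 10.63 years

t_½ ≈ 10.6 years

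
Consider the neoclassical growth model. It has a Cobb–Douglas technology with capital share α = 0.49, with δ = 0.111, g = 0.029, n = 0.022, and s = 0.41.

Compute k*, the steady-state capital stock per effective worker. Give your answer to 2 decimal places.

k* = 6.18

At the steady state, Δk = 0, so s·k^α = (n + g + δ)·k.
Rearranging, k^(1−α) = s / (n + g + δ).
k^0.51 = 0.41 / (0.022 + 0.029 + 0.111) = 0.41 / 0.162 = 2.5309
k* = 2.5309^(1/0.51) ≈ 6.1764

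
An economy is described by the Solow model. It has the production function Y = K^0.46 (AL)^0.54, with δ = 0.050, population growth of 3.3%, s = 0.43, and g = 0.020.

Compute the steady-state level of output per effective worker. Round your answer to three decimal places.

Steady state requires s·f(k) = (n + g + δ)·k, i.e. s·k^α = (n + g + δ)·k.
Rearranging, k^(1−α) = s / (n + g + δ).
k^0.54 = 0.43 / (0.033 + 0.020 + 0.050) = 0.43 / 0.103 = 4.1748
k* = 4.1748^(1/0.54) ≈ 14.1034
y* = (k*)^α = 14.1034^0.46 ≈ 3.3782

y* ≈ 3.378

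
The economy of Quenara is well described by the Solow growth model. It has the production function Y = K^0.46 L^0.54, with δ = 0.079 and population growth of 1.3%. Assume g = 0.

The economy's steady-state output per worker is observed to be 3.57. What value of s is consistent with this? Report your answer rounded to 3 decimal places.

s ≈ 0.410

In steady state, investment equals break-even investment: s·k^α = (n + δ)·k.
Since y* = [s/(n + δ)]^(α/(1−α)), we have s/(n + δ) = (y*)^((1−α)/α) = 3.57^1.1739 = 4.4543.
Therefore s = 4.4543 × (n + δ) = 4.4543 × 0.092 = 0.4098.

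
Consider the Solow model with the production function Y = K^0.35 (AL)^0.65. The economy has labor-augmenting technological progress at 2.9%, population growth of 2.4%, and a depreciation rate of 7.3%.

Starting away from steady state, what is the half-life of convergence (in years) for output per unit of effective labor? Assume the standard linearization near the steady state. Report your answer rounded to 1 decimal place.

about 8.5 years

Near the steady state the convergence rate is λ = (1 − α)(n + g + δ).
λ = (1 − 0.35) × 0.126 = 0.65 × 0.126 = 0.0819
Half-life = ln 2 / λ = 0.6931 / 0.0819 ≈ 8.46 years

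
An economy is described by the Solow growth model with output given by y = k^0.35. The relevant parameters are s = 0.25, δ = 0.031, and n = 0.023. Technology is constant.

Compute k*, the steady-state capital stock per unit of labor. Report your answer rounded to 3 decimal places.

k* = 10.566

In steady state, investment equals break-even investment: s·k^α = (n + δ)·k.
Dividing both sides by k: k^(1−α) = s / (n + δ).
k^0.65 = 0.25 / (0.023 + 0.031) = 0.25 / 0.054 = 4.6296
k* = 4.6296^(1/0.65) ≈ 10.5661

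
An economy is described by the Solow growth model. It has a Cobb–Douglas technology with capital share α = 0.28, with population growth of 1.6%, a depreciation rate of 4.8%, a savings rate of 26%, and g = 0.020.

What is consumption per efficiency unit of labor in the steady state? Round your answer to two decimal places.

c* = 1.15

In steady state, investment equals break-even investment: s·k^α = (n + g + δ)·k.
Dividing both sides by k: k^(1−α) = s / (n + g + δ).
k^0.72 = 0.26 / (0.016 + 0.020 + 0.048) = 0.26 / 0.084 = 3.0952
k* = 3.0952^(1/0.72) ≈ 4.8030
y* = (k*)^α = 4.8030^0.28 ≈ 1.5518
c* = (1 − s)·y* = (1 − 0.26) × 1.5518 ≈ 1.1483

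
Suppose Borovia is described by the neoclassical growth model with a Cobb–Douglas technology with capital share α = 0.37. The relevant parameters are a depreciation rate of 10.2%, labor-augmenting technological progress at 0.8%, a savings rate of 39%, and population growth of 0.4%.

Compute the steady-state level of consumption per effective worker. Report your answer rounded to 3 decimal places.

Steady state requires s·f(k) = (n + g + δ)·k, i.e. s·k^α = (n + g + δ)·k.
Dividing both sides by k: k^(1−α) = s / (n + g + δ).
k^0.63 = 0.39 / (0.004 + 0.008 + 0.102) = 0.39 / 0.114 = 3.4211
k* = 3.4211^(1/0.63) ≈ 7.0450
y* = (k*)^α = 7.0450^0.37 ≈ 2.0593
c* = (1 − s)·y* = (1 − 0.39) × 2.0593 ≈ 1.2562

c* ≈ 1.256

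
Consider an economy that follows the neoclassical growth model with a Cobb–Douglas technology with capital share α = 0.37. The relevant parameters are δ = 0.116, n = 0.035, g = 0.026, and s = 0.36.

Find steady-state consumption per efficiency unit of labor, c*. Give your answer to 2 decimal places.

In steady state, investment equals break-even investment: s·k^α = (n + g + δ)·k.
Rearranging, k^(1−α) = s / (n + g + δ).
k^0.63 = 0.36 / (0.035 + 0.026 + 0.116) = 0.36 / 0.177 = 2.0339
k* = 2.0339^(1/0.63) ≈ 3.0861
y* = (k*)^α = 3.0861^0.37 ≈ 1.5173
c* = (1 − s)·y* = (1 − 0.36) × 1.5173 ≈ 0.9711

c* ≈ 0.97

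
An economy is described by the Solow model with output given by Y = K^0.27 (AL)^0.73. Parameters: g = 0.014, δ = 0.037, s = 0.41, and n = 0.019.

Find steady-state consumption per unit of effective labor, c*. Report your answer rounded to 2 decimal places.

c* = 1.13

At the steady state, Δk = 0, so s·k^α = (n + g + δ)·k.
Dividing both sides by k: k^(1−α) = s / (n + g + δ).
k^0.73 = 0.41 / (0.019 + 0.014 + 0.037) = 0.41 / 0.070 = 5.8571
k* = 5.8571^(1/0.73) ≈ 11.2621
y* = (k*)^α = 11.2621^0.27 ≈ 1.9228
c* = (1 − s)·y* = (1 − 0.41) × 1.9228 ≈ 1.1345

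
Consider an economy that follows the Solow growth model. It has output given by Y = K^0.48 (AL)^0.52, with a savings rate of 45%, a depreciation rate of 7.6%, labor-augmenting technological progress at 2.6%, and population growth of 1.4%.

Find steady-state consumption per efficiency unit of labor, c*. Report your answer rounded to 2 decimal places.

c* = 1.92

Steady state requires s·f(k) = (n + g + δ)·k, i.e. s·k^α = (n + g + δ)·k.
Dividing both sides by k: k^(1−α) = s / (n + g + δ).
k^0.52 = 0.45 / (0.014 + 0.026 + 0.076) = 0.45 / 0.116 = 3.8793
k* = 3.8793^(1/0.52) ≈ 13.5587
y* = (k*)^α = 13.5587^0.48 ≈ 3.4951
c* = (1 − s)·y* = (1 − 0.45) × 3.4951 ≈ 1.9223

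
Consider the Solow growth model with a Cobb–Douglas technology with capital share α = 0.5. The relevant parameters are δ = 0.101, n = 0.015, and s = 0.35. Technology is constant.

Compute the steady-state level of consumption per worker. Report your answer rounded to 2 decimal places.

In steady state, investment equals break-even investment: s·k^α = (n + δ)·k.
Rearranging, k^(1−α) = s / (n + δ).
k^0.5 = 0.35 / (0.015 + 0.101) = 0.35 / 0.116 = 3.0172
k* = 3.0172^(1/0.5) ≈ 9.1035
y* = (k*)^α = 9.1035^0.5 ≈ 3.0172
c* = (1 − s)·y* = (1 − 0.35) × 3.0172 ≈ 1.9612

c* = 1.96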